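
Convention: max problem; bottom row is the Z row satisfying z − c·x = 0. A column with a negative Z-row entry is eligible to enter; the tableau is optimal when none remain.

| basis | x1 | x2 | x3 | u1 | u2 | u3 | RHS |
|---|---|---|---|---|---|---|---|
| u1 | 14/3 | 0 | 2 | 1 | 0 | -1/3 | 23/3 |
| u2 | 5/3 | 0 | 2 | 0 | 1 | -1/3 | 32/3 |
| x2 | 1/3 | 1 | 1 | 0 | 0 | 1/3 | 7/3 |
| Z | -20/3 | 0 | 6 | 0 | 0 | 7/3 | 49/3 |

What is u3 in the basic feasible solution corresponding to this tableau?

0

u3 is not in the basis, so in the current basic feasible solution u3 = 0.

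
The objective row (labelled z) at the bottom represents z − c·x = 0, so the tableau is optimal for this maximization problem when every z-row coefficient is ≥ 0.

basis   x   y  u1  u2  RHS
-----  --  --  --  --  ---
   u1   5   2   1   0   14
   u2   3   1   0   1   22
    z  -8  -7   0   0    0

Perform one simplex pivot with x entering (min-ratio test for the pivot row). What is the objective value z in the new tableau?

Ratio test on column x — row 1: 14/5 = 14/5; row 2: 22/3 = 22/3. Minimum is 14/5 at row 1 (u1 leaves); pivot element 5.
Pivot on row 1; the z-row RHS becomes 0 − (-8)·(14/5) = 112/5.

112/5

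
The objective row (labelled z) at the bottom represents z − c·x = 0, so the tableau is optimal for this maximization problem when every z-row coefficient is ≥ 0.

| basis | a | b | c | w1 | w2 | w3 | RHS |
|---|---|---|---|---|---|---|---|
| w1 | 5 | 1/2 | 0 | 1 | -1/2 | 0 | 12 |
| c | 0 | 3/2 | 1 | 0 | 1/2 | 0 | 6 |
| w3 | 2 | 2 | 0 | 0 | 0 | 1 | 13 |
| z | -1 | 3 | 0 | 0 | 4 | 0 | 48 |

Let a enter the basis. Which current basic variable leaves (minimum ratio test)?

w1

Column a entries and ratios — w1: 12/5 = 12/5; c: 0 ≤ 0, skip; w3: 13/2 = 13/2.
Smallest ratio is 12/5 in the row of w1, so w1 leaves.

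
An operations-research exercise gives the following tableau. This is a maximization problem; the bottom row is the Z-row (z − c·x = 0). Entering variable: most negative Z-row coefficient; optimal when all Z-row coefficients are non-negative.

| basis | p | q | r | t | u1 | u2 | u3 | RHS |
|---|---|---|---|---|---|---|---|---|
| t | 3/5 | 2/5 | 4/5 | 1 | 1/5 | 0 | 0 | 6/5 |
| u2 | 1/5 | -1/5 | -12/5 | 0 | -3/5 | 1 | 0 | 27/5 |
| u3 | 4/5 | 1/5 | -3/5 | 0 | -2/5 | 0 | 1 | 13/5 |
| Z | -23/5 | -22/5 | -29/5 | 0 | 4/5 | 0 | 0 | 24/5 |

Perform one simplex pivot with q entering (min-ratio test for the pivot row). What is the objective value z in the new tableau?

18

Ratio test on column q — row 1: (6/5)/(2/5) = 3; row 2: entry -1/5 ≤ 0; row 3: (13/5)/(1/5) = 13. Minimum is 3 at row 1 (t leaves); pivot element 2/5.
Pivot on row 1; the Z-row RHS becomes 24/5 − (-22/5)·3 = 18.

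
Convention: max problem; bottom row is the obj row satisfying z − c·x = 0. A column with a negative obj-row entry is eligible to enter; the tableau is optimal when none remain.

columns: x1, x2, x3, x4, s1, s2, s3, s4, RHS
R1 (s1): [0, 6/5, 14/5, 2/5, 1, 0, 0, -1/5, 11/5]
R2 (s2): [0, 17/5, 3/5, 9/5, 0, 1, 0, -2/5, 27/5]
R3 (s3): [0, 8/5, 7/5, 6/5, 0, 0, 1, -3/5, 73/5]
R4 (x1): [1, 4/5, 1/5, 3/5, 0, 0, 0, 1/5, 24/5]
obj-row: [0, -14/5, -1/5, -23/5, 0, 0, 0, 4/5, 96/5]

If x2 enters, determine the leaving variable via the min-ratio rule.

Column x2 entries and ratios — s1: (11/5)/(6/5) = 11/6; s2: (27/5)/(17/5) = 27/17; s3: (73/5)/(8/5) = 73/8; x1: (24/5)/(4/5) = 6.
Smallest ratio is 27/17 in the row of s2, so s2 leaves.

s2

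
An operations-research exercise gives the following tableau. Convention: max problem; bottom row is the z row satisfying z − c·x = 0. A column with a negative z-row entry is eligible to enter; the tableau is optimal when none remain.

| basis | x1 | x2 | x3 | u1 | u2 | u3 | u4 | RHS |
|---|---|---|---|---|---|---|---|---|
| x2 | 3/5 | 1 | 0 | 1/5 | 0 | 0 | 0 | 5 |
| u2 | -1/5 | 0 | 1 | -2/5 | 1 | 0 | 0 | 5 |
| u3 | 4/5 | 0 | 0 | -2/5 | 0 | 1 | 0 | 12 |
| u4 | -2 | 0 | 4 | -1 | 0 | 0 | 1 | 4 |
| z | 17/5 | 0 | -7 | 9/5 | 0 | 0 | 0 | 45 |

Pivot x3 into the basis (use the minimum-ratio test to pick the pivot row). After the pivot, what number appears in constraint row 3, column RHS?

Ratio test on column x3 — row 1: entry 0 ≤ 0; row 2: 5/1 = 5; row 3: entry 0 ≤ 0; row 4: 4/4 = 1. Minimum is 1 at row 4 (u4 leaves); pivot element 4.
Divide row 4 by 4; eliminate column x3 from the other rows.
Row 3 update in column RHS: 12 − 0·1 = 12.

12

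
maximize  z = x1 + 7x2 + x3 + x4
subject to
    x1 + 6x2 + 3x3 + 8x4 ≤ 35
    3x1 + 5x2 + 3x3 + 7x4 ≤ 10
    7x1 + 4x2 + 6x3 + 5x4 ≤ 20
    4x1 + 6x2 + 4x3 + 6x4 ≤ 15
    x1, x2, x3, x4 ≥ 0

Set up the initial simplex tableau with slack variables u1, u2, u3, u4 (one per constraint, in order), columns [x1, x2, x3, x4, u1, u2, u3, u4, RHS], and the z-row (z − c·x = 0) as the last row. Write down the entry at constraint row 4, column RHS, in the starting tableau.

The RHS of constraint 4 is b_4 = 15.

15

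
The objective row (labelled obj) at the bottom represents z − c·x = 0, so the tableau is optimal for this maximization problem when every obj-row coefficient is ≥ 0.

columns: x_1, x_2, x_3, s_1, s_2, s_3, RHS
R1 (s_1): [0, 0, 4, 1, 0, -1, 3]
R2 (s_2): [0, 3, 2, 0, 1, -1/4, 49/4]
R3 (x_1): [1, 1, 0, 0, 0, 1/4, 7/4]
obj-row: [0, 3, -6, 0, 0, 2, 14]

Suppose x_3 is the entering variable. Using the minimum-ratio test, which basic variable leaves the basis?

s_1

Column x_3 entries and ratios — s_1: 3/4 = 3/4; s_2: (49/4)/2 = 49/8; x_1: 0 ≤ 0, skip.
Smallest ratio is 3/4 in the row of s_1, so s_1 leaves.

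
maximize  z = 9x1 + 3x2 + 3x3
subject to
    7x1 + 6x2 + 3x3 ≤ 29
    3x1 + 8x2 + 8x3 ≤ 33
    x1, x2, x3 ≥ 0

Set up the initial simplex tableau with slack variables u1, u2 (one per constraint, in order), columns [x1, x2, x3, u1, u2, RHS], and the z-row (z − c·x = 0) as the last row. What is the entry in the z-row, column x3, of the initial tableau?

-3

The z-row carries the negated objective coefficients: the x3 entry is -3.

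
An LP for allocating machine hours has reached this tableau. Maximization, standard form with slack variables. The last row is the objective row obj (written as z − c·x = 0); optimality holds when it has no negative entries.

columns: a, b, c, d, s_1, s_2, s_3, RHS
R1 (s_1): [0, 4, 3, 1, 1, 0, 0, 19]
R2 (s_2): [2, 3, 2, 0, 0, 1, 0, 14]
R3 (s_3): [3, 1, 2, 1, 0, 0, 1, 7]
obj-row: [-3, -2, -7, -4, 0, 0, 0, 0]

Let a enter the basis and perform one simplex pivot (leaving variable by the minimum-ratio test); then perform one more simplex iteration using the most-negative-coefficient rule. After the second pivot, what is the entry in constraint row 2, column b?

Ratio test on column a — row 1: entry 0 ≤ 0; row 2: 14/2 = 7; row 3: 7/3 = 7/3. Minimum is 7/3 at row 3 (s_3 leaves); pivot element 3.
Divide row 3 by 3; eliminate column a from the other rows.
Second iteration: most negative obj-row entry is -5 in column c, so c enters.
Ratio test on column c — row 1: 19/3 = 19/3; row 2: (28/3)/(2/3) = 14; row 3: (7/3)/(2/3) = 7/2. Minimum is 7/2 at row 3 (a leaves); pivot element 2/3.
Divide row 3 by 2/3; eliminate column c from the other rows.
After both pivots, the entry at constraint row 2, column b is 2.

2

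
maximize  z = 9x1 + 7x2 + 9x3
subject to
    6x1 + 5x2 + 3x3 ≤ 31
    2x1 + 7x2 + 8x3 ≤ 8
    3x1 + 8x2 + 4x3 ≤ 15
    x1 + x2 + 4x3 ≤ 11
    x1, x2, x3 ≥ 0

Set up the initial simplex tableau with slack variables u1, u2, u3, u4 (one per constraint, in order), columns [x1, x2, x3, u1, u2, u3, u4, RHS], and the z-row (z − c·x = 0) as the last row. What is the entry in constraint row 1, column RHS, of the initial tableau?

31

The RHS of constraint 1 is b_1 = 31.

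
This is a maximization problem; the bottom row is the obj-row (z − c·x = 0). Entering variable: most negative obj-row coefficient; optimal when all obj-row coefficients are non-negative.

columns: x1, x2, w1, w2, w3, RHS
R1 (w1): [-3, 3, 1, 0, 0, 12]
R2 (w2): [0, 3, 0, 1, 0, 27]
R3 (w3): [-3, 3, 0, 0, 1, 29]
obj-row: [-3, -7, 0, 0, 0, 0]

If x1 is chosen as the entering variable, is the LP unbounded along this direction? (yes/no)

yes

Every constraint-row entry in column x1 is ≤ 0, so increasing x1 is unbounded.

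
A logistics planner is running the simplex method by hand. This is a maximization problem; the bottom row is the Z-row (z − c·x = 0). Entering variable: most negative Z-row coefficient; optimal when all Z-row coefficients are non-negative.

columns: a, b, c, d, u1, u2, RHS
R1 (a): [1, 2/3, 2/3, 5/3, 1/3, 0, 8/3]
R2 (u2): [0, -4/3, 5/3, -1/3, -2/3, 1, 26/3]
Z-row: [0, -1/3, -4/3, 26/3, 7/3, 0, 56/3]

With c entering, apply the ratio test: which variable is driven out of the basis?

Column c entries and ratios — a: (8/3)/(2/3) = 4; u2: (26/3)/(5/3) = 26/5.
Smallest ratio is 4 in the row of a, so a leaves.

a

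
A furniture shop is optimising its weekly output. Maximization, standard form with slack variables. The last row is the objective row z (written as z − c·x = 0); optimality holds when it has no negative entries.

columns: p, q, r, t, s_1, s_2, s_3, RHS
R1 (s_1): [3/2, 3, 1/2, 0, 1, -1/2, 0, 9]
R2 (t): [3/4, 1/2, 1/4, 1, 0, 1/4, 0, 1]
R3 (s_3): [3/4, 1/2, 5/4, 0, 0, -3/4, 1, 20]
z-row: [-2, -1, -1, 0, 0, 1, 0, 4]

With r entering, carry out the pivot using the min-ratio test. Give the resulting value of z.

8

Ratio test on column r — row 1: 9/(1/2) = 18; row 2: 1/(1/4) = 4; row 3: 20/(5/4) = 16. Minimum is 4 at row 2 (t leaves); pivot element 1/4.
Pivot on row 2; the z-row RHS becomes 4 − (-1)·4 = 8.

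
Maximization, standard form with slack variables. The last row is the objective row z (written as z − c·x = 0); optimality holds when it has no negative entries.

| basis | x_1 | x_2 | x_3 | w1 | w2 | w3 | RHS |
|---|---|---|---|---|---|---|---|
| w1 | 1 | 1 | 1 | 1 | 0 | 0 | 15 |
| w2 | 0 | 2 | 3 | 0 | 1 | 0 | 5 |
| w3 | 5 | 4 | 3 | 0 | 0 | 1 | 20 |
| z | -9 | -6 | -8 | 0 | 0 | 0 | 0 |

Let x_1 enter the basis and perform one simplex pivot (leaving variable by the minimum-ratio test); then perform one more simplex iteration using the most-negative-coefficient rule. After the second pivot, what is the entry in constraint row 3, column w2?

-1/5

Ratio test on column x_1 — row 1: 15/1 = 15; row 2: entry 0 ≤ 0; row 3: 20/5 = 4. Minimum is 4 at row 3 (w3 leaves); pivot element 5.
Divide row 3 by 5; eliminate column x_1 from the other rows.
Second iteration: most negative z-row entry is -13/5 in column x_3, so x_3 enters.
Ratio test on column x_3 — row 1: 11/(2/5) = 55/2; row 2: 5/3 = 5/3; row 3: 4/(3/5) = 20/3. Minimum is 5/3 at row 2 (w2 leaves); pivot element 3.
Divide row 2 by 3; eliminate column x_3 from the other rows.
After both pivots, the entry at constraint row 3, column w2 is -1/5.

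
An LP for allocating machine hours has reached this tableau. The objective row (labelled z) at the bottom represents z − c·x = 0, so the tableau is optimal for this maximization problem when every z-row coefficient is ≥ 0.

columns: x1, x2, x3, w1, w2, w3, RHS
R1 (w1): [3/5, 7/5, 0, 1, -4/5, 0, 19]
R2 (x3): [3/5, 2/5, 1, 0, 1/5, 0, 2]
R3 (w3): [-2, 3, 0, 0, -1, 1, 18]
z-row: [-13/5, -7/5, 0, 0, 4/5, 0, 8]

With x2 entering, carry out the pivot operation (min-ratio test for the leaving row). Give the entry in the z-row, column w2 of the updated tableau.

Ratio test on column x2 — row 1: 19/(7/5) = 95/7; row 2: 2/(2/5) = 5; row 3: 18/3 = 6. Minimum is 5 at row 2 (x3 leaves); pivot element 2/5.
Divide row 2 by 2/5; eliminate column x2 from the other rows.
z-row update in column w2: 4/5 − (-7/5)·(1/2) = 3/2.

3/2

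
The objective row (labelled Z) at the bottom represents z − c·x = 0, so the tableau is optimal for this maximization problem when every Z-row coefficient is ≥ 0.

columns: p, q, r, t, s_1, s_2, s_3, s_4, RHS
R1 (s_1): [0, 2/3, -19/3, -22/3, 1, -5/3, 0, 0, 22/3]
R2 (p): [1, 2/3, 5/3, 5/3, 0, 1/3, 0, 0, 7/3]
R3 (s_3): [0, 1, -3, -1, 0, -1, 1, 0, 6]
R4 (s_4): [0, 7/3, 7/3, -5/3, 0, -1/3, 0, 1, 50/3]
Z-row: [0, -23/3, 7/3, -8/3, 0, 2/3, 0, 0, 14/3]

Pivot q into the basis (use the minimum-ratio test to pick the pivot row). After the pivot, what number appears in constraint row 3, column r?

-11/2

Ratio test on column q — row 1: (22/3)/(2/3) = 11; row 2: (7/3)/(2/3) = 7/2; row 3: 6/1 = 6; row 4: (50/3)/(7/3) = 50/7. Minimum is 7/2 at row 2 (p leaves); pivot element 2/3.
Divide row 2 by 2/3; eliminate column q from the other rows.
Row 3 update in column r: -3 − 1·(5/2) = -11/2.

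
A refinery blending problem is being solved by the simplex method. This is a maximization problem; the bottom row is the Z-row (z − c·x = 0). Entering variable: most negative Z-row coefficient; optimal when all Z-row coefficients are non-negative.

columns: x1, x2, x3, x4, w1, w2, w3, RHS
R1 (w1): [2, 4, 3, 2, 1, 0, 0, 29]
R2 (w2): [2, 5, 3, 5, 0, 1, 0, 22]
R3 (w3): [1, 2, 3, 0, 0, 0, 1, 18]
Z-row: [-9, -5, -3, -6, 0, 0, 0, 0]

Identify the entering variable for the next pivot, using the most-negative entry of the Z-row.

x1

Negative Z-row entries: x1: -9, x2: -5, x3: -3, x4: -6.
The most negative is -9 in column x1, so x1 enters.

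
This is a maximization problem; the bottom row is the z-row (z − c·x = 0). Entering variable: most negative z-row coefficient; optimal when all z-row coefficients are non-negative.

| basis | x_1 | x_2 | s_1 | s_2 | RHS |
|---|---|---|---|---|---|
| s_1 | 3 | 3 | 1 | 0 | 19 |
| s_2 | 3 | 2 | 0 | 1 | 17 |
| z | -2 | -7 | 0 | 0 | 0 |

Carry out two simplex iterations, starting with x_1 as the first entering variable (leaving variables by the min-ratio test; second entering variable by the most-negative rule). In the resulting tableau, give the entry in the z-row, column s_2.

Ratio test on column x_1 — row 1: 19/3 = 19/3; row 2: 17/3 = 17/3. Minimum is 17/3 at row 2 (s_2 leaves); pivot element 3.
Divide row 2 by 3; eliminate column x_1 from the other rows.
Second iteration: most negative z-row entry is -17/3 in column x_2, so x_2 enters.
Ratio test on column x_2 — row 1: 2/1 = 2; row 2: (17/3)/(2/3) = 17/2. Minimum is 2 at row 1 (s_1 leaves); pivot element 1.
Divide row 1 by 1; eliminate column x_2 from the other rows.
After both pivots, the entry at the z-row, column s_2 is -5.

-5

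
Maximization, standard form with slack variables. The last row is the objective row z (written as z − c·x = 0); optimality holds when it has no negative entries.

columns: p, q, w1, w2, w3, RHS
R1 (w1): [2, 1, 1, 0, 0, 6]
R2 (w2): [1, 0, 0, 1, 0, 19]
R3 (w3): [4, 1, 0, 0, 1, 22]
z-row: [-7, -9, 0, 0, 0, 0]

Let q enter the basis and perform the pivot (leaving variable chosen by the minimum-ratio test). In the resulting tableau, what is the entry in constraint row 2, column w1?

0

Ratio test on column q — row 1: 6/1 = 6; row 2: entry 0 ≤ 0; row 3: 22/1 = 22. Minimum is 6 at row 1 (w1 leaves); pivot element 1.
Divide row 1 by 1; eliminate column q from the other rows.
Row 2 update in column w1: 0 − 0·1 = 0.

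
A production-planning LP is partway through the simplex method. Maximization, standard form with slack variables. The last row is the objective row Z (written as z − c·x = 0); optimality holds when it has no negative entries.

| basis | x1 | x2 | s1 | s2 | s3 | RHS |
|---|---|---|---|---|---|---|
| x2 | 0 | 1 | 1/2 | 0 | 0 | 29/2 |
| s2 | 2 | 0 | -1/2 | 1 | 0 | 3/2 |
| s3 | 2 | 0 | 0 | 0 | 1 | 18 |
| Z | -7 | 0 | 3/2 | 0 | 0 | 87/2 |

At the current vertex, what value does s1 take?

0

s1 is not in the basis, so in the current basic feasible solution s1 = 0.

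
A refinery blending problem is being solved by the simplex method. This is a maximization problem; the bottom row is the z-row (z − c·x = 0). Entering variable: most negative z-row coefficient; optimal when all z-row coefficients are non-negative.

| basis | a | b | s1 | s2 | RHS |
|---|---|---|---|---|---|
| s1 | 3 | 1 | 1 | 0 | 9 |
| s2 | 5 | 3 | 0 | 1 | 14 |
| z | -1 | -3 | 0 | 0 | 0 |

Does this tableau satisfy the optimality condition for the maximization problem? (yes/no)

The z-row has a negative entry -3 in column b, so it is not optimal.

no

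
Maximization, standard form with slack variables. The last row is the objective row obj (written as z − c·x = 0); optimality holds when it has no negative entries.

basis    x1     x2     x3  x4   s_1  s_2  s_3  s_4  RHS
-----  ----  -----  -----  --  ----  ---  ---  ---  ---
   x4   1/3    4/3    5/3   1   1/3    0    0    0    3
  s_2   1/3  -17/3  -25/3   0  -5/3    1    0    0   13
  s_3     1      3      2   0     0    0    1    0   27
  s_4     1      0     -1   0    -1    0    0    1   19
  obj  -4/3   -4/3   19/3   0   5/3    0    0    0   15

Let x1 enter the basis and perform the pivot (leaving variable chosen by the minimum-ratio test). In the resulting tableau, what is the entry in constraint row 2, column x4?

-1

Ratio test on column x1 — row 1: 3/(1/3) = 9; row 2: 13/(1/3) = 39; row 3: 27/1 = 27; row 4: 19/1 = 19. Minimum is 9 at row 1 (x4 leaves); pivot element 1/3.
Divide row 1 by 1/3; eliminate column x1 from the other rows.
Row 2 update in column x4: 0 − (1/3)·3 = -1.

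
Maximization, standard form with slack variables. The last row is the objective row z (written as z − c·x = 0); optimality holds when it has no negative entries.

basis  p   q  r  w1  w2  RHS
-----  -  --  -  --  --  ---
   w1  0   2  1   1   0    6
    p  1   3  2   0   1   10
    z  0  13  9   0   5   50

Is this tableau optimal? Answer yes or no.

Every z-row coefficient is ≥ 0, so the tableau is optimal.

yes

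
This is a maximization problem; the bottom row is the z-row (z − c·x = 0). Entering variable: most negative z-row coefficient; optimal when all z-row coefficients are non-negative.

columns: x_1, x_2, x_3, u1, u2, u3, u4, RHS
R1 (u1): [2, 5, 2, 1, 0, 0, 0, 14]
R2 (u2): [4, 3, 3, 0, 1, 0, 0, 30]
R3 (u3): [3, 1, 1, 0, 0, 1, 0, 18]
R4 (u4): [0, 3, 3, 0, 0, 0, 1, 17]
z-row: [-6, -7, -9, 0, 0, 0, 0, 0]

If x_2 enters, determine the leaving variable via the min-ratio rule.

u1

Column x_2 entries and ratios — u1: 14/5 = 14/5; u2: 30/3 = 10; u3: 18/1 = 18; u4: 17/3 = 17/3.
Smallest ratio is 14/5 in the row of u1, so u1 leaves.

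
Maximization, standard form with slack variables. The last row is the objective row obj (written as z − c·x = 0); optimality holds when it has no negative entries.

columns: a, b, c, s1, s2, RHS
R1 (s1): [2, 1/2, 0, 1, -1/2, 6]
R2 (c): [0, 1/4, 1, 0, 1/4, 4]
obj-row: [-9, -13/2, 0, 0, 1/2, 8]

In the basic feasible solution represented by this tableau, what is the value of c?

c is basic (row 2); its value is the RHS of that row, 4.

4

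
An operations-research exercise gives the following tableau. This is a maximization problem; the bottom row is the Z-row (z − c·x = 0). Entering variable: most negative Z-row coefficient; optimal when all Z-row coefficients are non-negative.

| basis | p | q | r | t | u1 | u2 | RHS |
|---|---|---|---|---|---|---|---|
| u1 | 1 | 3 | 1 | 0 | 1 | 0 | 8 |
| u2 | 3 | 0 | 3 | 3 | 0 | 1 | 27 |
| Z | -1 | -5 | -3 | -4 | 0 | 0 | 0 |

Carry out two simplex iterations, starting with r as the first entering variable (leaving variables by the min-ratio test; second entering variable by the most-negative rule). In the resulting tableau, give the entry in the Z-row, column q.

Ratio test on column r — row 1: 8/1 = 8; row 2: 27/3 = 9. Minimum is 8 at row 1 (u1 leaves); pivot element 1.
Divide row 1 by 1; eliminate column r from the other rows.
Second iteration: most negative Z-row entry is -4 in column t, so t enters.
Ratio test on column t — row 1: entry 0 ≤ 0; row 2: 3/3 = 1. Minimum is 1 at row 2 (u2 leaves); pivot element 3.
Divide row 2 by 3; eliminate column t from the other rows.
After both pivots, the entry at the Z-row, column q is -8.

-8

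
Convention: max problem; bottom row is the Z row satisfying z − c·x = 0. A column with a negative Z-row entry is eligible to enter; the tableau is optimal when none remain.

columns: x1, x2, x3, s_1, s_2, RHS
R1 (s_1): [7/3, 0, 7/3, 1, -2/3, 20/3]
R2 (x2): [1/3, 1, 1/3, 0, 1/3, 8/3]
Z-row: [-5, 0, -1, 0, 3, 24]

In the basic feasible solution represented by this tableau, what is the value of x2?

x2 is basic (row 2); its value is the RHS of that row, 8/3.

8/3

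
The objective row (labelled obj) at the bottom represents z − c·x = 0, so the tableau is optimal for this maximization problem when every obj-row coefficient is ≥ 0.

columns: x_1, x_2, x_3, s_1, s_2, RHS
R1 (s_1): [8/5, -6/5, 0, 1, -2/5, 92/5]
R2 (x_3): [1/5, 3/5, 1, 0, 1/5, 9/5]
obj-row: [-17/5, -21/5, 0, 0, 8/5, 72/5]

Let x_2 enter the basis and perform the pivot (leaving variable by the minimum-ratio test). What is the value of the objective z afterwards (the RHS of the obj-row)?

27

Ratio test on column x_2 — row 1: entry -6/5 ≤ 0; row 2: (9/5)/(3/5) = 3. Minimum is 3 at row 2 (x_3 leaves); pivot element 3/5.
Pivot on row 2; the obj-row RHS becomes 72/5 − (-21/5)·3 = 27.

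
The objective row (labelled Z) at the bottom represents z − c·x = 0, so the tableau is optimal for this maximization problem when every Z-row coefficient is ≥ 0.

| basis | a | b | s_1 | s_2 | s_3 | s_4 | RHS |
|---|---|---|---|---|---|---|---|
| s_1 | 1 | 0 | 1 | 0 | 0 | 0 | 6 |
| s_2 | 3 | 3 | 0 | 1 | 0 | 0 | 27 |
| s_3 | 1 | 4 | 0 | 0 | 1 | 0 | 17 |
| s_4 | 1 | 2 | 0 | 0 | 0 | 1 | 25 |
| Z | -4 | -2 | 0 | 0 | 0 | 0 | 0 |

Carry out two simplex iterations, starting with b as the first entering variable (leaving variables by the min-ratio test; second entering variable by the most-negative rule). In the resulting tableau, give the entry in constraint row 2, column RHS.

Ratio test on column b — row 1: entry 0 ≤ 0; row 2: 27/3 = 9; row 3: 17/4 = 17/4; row 4: 25/2 = 25/2. Minimum is 17/4 at row 3 (s_3 leaves); pivot element 4.
Divide row 3 by 4; eliminate column b from the other rows.
Second iteration: most negative Z-row entry is -7/2 in column a, so a enters.
Ratio test on column a — row 1: 6/1 = 6; row 2: (57/4)/(9/4) = 19/3; row 3: (17/4)/(1/4) = 17; row 4: (33/2)/(1/2) = 33. Minimum is 6 at row 1 (s_1 leaves); pivot element 1.
Divide row 1 by 1; eliminate column a from the other rows.
After both pivots, the entry at constraint row 2, column RHS is 3/4.

3/4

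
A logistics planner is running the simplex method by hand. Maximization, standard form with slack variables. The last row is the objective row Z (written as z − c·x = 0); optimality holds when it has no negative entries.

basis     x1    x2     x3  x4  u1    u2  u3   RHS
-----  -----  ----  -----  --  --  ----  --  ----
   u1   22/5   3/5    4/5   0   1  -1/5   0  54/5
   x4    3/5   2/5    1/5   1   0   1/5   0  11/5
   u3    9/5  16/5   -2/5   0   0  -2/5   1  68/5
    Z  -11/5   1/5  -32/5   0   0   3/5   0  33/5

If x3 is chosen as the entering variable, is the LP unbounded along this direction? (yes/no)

no

Column x3 has positive entries in row(s) 1, 2, so the ratio test bounds it — not unbounded.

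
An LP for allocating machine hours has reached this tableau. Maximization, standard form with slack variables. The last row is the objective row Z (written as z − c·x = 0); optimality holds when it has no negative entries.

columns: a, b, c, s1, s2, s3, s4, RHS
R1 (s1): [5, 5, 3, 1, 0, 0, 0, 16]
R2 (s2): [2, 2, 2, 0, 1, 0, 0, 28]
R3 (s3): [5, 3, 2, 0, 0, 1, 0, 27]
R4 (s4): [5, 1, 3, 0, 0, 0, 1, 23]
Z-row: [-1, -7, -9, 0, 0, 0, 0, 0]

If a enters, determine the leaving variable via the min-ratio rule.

Column a entries and ratios — s1: 16/5 = 16/5; s2: 28/2 = 14; s3: 27/5 = 27/5; s4: 23/5 = 23/5.
Smallest ratio is 16/5 in the row of s1, so s1 leaves.

s1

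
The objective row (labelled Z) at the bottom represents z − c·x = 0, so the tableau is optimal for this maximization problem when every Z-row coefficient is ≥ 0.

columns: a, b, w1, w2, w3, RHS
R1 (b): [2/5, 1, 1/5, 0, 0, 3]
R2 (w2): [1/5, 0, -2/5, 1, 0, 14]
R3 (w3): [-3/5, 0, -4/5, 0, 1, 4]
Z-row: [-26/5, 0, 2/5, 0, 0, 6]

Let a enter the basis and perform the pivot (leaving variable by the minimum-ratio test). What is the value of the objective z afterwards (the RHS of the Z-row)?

45

Ratio test on column a — row 1: 3/(2/5) = 15/2; row 2: 14/(1/5) = 70; row 3: entry -3/5 ≤ 0. Minimum is 15/2 at row 1 (b leaves); pivot element 2/5.
Pivot on row 1; the Z-row RHS becomes 6 − (-26/5)·(15/2) = 45.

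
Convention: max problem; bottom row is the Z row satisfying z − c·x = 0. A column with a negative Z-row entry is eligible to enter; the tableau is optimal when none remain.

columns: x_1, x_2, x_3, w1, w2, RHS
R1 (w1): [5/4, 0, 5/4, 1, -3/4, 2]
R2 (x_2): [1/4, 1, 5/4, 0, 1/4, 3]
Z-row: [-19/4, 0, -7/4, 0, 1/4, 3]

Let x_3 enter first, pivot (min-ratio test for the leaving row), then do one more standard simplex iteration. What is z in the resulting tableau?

53/5

Ratio test on column x_3 — row 1: 2/(5/4) = 8/5; row 2: 3/(5/4) = 12/5. Minimum is 8/5 at row 1 (w1 leaves); pivot element 5/4.
Pivot on row 1; the Z-row RHS becomes 3 − (-7/4)·(8/5) = 29/5.
Next entering variable (most negative Z-row entry -3): x_1.
Ratio test on column x_1 — row 1: (8/5)/1 = 8/5; row 2: entry -1 ≤ 0. Minimum is 8/5 at row 1 (x_3 leaves); pivot element 1.
After the second pivot the Z-row RHS is 29/5 − (-3)·(8/5) = 53/5.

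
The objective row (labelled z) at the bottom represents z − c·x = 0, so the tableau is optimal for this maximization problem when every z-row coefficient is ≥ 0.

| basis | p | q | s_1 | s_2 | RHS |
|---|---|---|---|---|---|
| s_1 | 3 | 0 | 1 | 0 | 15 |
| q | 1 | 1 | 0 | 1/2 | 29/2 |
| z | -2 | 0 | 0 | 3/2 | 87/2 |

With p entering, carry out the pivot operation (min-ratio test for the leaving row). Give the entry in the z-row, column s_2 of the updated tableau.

Ratio test on column p — row 1: 15/3 = 5; row 2: (29/2)/1 = 29/2. Minimum is 5 at row 1 (s_1 leaves); pivot element 3.
Divide row 1 by 3; eliminate column p from the other rows.
z-row update in column s_2: 3/2 − (-2)·0 = 3/2.

3/2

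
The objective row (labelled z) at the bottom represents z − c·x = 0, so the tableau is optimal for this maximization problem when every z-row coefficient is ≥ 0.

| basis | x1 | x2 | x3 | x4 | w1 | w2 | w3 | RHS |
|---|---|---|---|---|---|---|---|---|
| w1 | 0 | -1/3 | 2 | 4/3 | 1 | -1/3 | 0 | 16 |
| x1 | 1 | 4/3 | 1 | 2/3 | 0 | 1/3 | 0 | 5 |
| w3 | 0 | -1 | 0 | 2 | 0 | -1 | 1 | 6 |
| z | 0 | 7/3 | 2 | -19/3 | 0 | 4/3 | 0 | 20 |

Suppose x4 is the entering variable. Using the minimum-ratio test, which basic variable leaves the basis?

Column x4 entries and ratios — w1: 16/(4/3) = 12; x1: 5/(2/3) = 15/2; w3: 6/2 = 3.
Smallest ratio is 3 in the row of w3, so w3 leaves.

w3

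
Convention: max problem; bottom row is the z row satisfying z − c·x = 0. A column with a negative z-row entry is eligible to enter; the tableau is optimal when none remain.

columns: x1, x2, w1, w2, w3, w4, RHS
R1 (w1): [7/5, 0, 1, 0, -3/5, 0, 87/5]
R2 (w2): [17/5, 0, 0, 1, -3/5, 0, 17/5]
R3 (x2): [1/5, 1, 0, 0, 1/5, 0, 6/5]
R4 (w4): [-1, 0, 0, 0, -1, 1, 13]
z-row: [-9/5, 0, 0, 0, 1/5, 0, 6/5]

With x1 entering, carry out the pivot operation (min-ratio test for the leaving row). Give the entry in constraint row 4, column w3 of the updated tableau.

-20/17

Ratio test on column x1 — row 1: (87/5)/(7/5) = 87/7; row 2: (17/5)/(17/5) = 1; row 3: (6/5)/(1/5) = 6; row 4: entry -1 ≤ 0. Minimum is 1 at row 2 (w2 leaves); pivot element 17/5.
Divide row 2 by 17/5; eliminate column x1 from the other rows.
Row 4 update in column w3: -1 − (-1)·(-3/17) = -20/17.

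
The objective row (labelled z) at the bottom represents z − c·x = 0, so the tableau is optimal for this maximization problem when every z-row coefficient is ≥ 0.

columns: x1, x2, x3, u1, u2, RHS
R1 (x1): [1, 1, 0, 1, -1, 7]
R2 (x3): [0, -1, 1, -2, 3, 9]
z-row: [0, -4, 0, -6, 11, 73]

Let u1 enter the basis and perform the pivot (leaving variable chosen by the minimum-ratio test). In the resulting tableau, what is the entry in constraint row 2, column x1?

Ratio test on column u1 — row 1: 7/1 = 7; row 2: entry -2 ≤ 0. Minimum is 7 at row 1 (x1 leaves); pivot element 1.
Divide row 1 by 1; eliminate column u1 from the other rows.
Row 2 update in column x1: 0 − (-2)·1 = 2.

2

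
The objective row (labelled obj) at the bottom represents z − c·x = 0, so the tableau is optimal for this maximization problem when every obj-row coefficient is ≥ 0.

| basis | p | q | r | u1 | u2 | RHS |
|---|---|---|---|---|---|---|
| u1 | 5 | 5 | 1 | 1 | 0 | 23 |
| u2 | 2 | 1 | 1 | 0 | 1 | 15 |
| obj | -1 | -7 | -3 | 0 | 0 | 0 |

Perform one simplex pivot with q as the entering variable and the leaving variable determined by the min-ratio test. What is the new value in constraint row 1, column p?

1

Ratio test on column q — row 1: 23/5 = 23/5; row 2: 15/1 = 15. Minimum is 23/5 at row 1 (u1 leaves); pivot element 5.
Divide row 1 by 5; eliminate column q from the other rows.
In the new row 1, the p entry is the old entry divided by the pivot: 5/5 = 1.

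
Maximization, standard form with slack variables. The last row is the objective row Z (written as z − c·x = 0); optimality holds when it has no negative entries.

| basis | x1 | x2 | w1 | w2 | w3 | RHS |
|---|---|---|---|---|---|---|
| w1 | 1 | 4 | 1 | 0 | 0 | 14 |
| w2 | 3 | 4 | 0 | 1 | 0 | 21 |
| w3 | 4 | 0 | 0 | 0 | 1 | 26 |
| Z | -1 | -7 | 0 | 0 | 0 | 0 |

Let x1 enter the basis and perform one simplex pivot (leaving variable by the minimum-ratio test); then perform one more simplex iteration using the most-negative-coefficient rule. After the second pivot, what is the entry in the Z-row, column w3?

-17/16

Ratio test on column x1 — row 1: 14/1 = 14; row 2: 21/3 = 7; row 3: 26/4 = 13/2. Minimum is 13/2 at row 3 (w3 leaves); pivot element 4.
Divide row 3 by 4; eliminate column x1 from the other rows.
Second iteration: most negative Z-row entry is -7 in column x2, so x2 enters.
Ratio test on column x2 — row 1: (15/2)/4 = 15/8; row 2: (3/2)/4 = 3/8; row 3: entry 0 ≤ 0. Minimum is 3/8 at row 2 (w2 leaves); pivot element 4.
Divide row 2 by 4; eliminate column x2 from the other rows.
After both pivots, the entry at the Z-row, column w3 is -17/16.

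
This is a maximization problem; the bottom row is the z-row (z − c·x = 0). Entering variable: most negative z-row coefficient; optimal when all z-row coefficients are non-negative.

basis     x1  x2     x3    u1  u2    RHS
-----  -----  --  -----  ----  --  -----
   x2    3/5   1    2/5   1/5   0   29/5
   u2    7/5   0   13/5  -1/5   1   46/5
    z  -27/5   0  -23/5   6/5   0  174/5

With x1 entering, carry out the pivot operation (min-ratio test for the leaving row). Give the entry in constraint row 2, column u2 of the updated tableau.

Ratio test on column x1 — row 1: (29/5)/(3/5) = 29/3; row 2: (46/5)/(7/5) = 46/7. Minimum is 46/7 at row 2 (u2 leaves); pivot element 7/5.
Divide row 2 by 7/5; eliminate column x1 from the other rows.
In the new row 2, the u2 entry is the old entry divided by the pivot: 1/(7/5) = 5/7.

5/7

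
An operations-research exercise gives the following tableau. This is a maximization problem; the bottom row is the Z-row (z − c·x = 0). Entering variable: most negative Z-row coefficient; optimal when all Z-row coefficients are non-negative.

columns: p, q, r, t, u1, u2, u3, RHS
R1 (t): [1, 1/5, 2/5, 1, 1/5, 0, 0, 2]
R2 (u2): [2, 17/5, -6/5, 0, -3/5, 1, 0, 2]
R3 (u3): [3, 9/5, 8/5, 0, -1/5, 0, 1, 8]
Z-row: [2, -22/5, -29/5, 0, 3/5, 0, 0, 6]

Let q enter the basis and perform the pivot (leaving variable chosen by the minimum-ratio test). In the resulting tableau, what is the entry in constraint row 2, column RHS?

Ratio test on column q — row 1: 2/(1/5) = 10; row 2: 2/(17/5) = 10/17; row 3: 8/(9/5) = 40/9. Minimum is 10/17 at row 2 (u2 leaves); pivot element 17/5.
Divide row 2 by 17/5; eliminate column q from the other rows.
In the new row 2, the RHS entry is the old entry divided by the pivot: 2/(17/5) = 10/17.

10/17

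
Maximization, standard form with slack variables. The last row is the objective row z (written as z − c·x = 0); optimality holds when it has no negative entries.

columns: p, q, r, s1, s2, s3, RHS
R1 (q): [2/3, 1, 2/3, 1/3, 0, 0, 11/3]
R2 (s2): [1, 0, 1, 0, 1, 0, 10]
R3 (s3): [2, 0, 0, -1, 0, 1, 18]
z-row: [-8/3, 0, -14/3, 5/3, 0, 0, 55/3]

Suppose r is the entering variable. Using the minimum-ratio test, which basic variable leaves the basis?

Column r entries and ratios — q: (11/3)/(2/3) = 11/2; s2: 10/1 = 10; s3: 0 ≤ 0, skip.
Smallest ratio is 11/2 in the row of q, so q leaves.

q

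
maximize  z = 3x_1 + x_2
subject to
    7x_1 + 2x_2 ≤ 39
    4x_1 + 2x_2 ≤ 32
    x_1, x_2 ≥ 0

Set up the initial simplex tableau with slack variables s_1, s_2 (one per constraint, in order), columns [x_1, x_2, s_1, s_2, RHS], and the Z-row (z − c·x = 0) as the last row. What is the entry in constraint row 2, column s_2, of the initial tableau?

Slack s_2 belongs to constraint 2; its column is the unit vector e_2, so the entry in row 2 is 1.

1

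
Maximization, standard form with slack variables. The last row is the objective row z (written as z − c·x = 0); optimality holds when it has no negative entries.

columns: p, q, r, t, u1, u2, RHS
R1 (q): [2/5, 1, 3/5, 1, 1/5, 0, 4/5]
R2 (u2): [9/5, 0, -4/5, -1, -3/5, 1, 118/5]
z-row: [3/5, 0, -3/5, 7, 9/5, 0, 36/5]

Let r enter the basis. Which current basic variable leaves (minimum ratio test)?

q

Column r entries and ratios — q: (4/5)/(3/5) = 4/3; u2: -4/5 ≤ 0, skip.
Smallest ratio is 4/3 in the row of q, so q leaves.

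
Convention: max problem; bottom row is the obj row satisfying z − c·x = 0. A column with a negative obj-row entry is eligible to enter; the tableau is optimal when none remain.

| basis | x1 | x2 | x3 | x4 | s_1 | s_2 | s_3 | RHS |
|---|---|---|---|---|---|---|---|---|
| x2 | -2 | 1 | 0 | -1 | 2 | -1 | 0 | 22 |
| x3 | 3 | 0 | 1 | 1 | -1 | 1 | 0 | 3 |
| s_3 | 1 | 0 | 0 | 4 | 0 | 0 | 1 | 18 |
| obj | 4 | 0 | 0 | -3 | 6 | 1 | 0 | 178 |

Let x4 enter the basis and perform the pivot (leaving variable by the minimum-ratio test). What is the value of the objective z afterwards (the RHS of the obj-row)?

187

Ratio test on column x4 — row 1: entry -1 ≤ 0; row 2: 3/1 = 3; row 3: 18/4 = 9/2. Minimum is 3 at row 2 (x3 leaves); pivot element 1.
Pivot on row 2; the obj-row RHS becomes 178 − (-3)·3 = 187.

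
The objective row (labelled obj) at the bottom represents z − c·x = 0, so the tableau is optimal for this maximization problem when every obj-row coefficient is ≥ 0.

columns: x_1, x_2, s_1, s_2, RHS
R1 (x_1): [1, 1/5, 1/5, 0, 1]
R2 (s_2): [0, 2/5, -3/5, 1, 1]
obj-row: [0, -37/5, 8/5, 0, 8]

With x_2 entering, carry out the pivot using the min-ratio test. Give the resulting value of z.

Ratio test on column x_2 — row 1: 1/(1/5) = 5; row 2: 1/(2/5) = 5/2. Minimum is 5/2 at row 2 (s_2 leaves); pivot element 2/5.
Pivot on row 2; the obj-row RHS becomes 8 − (-37/5)·(5/2) = 53/2.

53/2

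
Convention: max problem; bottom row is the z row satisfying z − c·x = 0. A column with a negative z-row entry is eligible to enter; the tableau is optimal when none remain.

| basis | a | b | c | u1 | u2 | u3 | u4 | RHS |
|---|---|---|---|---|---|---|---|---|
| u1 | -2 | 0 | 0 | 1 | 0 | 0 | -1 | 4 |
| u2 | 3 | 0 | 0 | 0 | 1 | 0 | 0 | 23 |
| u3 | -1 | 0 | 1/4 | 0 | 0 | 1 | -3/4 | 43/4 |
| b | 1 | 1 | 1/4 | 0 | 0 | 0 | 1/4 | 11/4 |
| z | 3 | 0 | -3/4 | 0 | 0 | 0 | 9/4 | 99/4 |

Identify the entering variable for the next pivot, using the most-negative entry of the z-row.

Negative z-row entries: c: -3/4.
The most negative is -3/4 in column c, so c enters.

c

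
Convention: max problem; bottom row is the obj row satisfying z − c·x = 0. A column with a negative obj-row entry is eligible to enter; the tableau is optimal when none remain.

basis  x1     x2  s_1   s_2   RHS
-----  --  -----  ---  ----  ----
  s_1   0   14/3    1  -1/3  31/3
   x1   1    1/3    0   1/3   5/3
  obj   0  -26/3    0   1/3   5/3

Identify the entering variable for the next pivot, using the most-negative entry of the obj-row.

x2

Negative obj-row entries: x2: -26/3.
The most negative is -26/3 in column x2, so x2 enters.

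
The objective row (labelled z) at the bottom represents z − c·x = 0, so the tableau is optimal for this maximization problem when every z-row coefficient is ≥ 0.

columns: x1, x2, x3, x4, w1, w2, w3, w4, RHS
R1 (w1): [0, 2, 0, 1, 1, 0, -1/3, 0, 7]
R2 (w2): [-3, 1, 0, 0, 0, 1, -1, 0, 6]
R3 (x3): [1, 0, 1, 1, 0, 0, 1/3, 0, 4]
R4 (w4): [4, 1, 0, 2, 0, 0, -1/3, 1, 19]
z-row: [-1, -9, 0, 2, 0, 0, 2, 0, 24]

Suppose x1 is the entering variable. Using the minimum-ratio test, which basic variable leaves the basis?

Column x1 entries and ratios — w1: 0 ≤ 0, skip; w2: -3 ≤ 0, skip; x3: 4/1 = 4; w4: 19/4 = 19/4.
Smallest ratio is 4 in the row of x3, so x3 leaves.

x3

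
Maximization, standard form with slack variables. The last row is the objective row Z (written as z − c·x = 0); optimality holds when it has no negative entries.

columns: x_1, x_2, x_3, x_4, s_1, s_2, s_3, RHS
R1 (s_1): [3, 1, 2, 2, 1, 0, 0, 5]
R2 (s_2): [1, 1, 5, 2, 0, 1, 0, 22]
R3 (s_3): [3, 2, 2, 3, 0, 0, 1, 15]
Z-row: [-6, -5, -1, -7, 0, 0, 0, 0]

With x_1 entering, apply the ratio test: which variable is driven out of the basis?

s_1

Column x_1 entries and ratios — s_1: 5/3 = 5/3; s_2: 22/1 = 22; s_3: 15/3 = 5.
Smallest ratio is 5/3 in the row of s_1, so s_1 leaves.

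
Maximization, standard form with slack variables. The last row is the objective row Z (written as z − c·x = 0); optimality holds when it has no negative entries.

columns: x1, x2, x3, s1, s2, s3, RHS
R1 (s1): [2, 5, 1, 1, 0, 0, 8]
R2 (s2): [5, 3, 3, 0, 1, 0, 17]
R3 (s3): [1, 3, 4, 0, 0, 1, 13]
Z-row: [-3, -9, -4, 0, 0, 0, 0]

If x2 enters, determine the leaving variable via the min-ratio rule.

s1

Column x2 entries and ratios — s1: 8/5 = 8/5; s2: 17/3 = 17/3; s3: 13/3 = 13/3.
Smallest ratio is 8/5 in the row of s1, so s1 leaves.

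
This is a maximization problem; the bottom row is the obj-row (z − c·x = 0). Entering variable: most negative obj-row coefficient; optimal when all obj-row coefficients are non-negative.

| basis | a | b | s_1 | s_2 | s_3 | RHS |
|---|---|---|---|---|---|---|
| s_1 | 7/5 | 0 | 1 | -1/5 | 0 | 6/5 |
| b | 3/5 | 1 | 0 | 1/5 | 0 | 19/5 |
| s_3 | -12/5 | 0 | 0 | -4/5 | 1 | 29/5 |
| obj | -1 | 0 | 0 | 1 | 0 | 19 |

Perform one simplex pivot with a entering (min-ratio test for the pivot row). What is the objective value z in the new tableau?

139/7

Ratio test on column a — row 1: (6/5)/(7/5) = 6/7; row 2: (19/5)/(3/5) = 19/3; row 3: entry -12/5 ≤ 0. Minimum is 6/7 at row 1 (s_1 leaves); pivot element 7/5.
Pivot on row 1; the obj-row RHS becomes 19 − (-1)·(6/7) = 139/7.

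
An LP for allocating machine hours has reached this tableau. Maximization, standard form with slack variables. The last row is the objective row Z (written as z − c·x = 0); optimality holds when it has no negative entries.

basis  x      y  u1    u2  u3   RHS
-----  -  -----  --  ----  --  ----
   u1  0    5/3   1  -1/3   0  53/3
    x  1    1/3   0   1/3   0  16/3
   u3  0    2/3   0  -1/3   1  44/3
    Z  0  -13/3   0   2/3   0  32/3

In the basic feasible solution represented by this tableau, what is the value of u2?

0

u2 is not in the basis, so in the current basic feasible solution u2 = 0.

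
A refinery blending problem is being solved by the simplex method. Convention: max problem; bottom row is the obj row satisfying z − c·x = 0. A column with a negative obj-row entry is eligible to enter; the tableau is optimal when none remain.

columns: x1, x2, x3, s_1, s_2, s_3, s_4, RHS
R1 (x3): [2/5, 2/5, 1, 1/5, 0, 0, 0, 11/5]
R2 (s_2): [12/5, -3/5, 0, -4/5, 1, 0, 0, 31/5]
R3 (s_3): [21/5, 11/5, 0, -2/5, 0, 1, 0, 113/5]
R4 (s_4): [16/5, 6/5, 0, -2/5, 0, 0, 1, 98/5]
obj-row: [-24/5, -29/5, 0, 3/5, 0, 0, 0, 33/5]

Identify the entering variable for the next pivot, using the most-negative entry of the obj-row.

x2

Negative obj-row entries: x1: -24/5, x2: -29/5.
The most negative is -29/5 in column x2, so x2 enters.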